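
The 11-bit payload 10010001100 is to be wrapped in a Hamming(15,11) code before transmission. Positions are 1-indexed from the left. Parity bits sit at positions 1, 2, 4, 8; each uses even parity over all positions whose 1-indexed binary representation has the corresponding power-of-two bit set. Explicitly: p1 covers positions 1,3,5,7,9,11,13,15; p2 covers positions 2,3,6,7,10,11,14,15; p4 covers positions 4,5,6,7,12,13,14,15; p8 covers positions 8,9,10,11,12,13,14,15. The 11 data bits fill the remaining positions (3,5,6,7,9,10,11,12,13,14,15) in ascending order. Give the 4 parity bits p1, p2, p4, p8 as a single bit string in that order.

1010

Place data bits at non-power-of-two positions: b3=1, b5=0, b6=0, b7=1, b9=0, b10=0, b11=0, b12=1, b13=1, b14=0, b15=0.
p1 = XOR of data positions {3,5,7,9,11,13,15} = 1⊕0⊕1⊕0⊕0⊕1⊕0 = 1
p2 = XOR of data positions {3,6,7,10,11,14,15} = 1⊕0⊕1⊕0⊕0⊕0⊕0 = 0
p4 = XOR of data positions {5,6,7,12,13,14,15} = 0⊕0⊕1⊕1⊕1⊕0⊕0 = 1
p8 = XOR of data positions {9,10,11,12,13,14,15} = 0⊕0⊕0⊕1⊕1⊕0⊕0 = 0
Parity bits p1,p2,p4,p8 = 1010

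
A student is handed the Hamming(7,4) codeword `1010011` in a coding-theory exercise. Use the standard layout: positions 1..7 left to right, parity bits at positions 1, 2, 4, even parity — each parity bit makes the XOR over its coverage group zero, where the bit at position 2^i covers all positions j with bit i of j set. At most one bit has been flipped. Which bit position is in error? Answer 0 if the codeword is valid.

s1: b1⊕b3⊕b5⊕b7 = 1⊕1⊕0⊕1 = 1
s2: b2⊕b3⊕b6⊕b7 = 0⊕1⊕1⊕1 = 1
s4: b4⊕b5⊕b6⊕b7 = 0⊕0⊕1⊕1 = 0
Syndrome (s4...s1) = 011 → position 3.

3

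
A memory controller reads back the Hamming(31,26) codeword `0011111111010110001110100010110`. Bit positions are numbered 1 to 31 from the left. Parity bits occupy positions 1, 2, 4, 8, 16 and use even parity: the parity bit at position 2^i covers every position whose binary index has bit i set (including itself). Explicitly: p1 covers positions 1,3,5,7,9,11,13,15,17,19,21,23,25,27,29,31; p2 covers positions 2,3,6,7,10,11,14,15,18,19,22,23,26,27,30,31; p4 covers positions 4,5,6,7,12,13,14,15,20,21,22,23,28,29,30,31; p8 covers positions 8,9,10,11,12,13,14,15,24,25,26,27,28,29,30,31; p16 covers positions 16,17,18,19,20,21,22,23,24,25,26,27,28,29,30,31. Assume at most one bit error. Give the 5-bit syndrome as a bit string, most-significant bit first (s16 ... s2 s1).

s1: b1⊕b3⊕b5⊕b7⊕b9⊕b11⊕b13⊕b15⊕b17⊕b19⊕b21⊕b23⊕b25⊕b27⊕b29⊕b31 = 0⊕1⊕1⊕1⊕1⊕0⊕0⊕1⊕0⊕1⊕1⊕1⊕0⊕1⊕1⊕0 = 0
s2: b2⊕b3⊕b6⊕b7⊕b10⊕b11⊕b14⊕b15⊕b18⊕b19⊕b22⊕b23⊕b26⊕b27⊕b30⊕b31 = 0⊕1⊕1⊕1⊕1⊕0⊕1⊕1⊕0⊕1⊕0⊕1⊕0⊕1⊕1⊕0 = 0
s4: b4⊕b5⊕b6⊕b7⊕b12⊕b13⊕b14⊕b15⊕b20⊕b21⊕b22⊕b23⊕b28⊕b29⊕b30⊕b31 = 1⊕1⊕1⊕1⊕1⊕0⊕1⊕1⊕1⊕1⊕0⊕1⊕0⊕1⊕1⊕0 = 0
s8: b8⊕b9⊕b10⊕b11⊕b12⊕b13⊕b14⊕b15⊕b24⊕b25⊕b26⊕b27⊕b28⊕b29⊕b30⊕b31 = 1⊕1⊕1⊕0⊕1⊕0⊕1⊕1⊕0⊕0⊕0⊕1⊕0⊕1⊕1⊕0 = 1
s16: b16⊕b17⊕b18⊕b19⊕b20⊕b21⊕b22⊕b23⊕b24⊕b25⊕b26⊕b27⊕b28⊕b29⊕b30⊕b31 = 0⊕0⊕0⊕1⊕1⊕1⊕0⊕1⊕0⊕0⊕0⊕1⊕0⊕1⊕1⊕0 = 1
Syndrome (s16...s1) = 11000 → position 24.

11000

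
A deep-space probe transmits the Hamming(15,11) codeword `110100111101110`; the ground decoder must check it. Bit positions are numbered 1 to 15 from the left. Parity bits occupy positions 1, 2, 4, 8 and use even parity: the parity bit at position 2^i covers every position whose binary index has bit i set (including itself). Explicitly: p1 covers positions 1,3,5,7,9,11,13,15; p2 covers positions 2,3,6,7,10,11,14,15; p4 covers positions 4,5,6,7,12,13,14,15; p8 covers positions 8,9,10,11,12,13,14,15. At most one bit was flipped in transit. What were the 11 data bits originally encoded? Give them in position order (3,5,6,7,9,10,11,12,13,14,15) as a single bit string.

s1: b1⊕b3⊕b5⊕b7⊕b9⊕b11⊕b13⊕b15 = 1⊕0⊕0⊕1⊕1⊕0⊕1⊕0 = 0
s2: b2⊕b3⊕b6⊕b7⊕b10⊕b11⊕b14⊕b15 = 1⊕0⊕0⊕1⊕1⊕0⊕1⊕0 = 0
s4: b4⊕b5⊕b6⊕b7⊕b12⊕b13⊕b14⊕b15 = 1⊕0⊕0⊕1⊕1⊕1⊕1⊕0 = 1
s8: b8⊕b9⊕b10⊕b11⊕b12⊕b13⊕b14⊕b15 = 1⊕1⊕1⊕0⊕1⊕1⊕1⊕0 = 0
Syndrome (s8...s1) = 0100 → position 4.
Flip bit 4: corrected codeword = 110000111101110
Data bits at positions 3,5,6,7,9,10,11,12,13,14,15: 00011101110

00011101110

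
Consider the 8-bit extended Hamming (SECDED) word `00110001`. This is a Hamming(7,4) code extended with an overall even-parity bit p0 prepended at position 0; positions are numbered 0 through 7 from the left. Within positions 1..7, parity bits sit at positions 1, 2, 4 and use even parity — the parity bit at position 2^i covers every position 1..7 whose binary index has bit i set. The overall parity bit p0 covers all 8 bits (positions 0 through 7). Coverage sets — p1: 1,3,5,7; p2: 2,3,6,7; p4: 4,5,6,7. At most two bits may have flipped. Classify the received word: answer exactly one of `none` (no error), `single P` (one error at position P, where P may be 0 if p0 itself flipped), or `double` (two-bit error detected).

single 6

s1: b1⊕b3⊕b5⊕b7 = 0⊕1⊕0⊕1 = 0
s2: b2⊕b3⊕b6⊕b7 = 1⊕1⊕0⊕1 = 1
s4: b4⊕b5⊕b6⊕b7 = 0⊕0⊕0⊕1 = 1
Syndrome (s4...s1) = 110 → position 6.
Overall parity (XOR of all 8 bits, including p0): 0⊕0⊕1⊕1⊕0⊕0⊕0⊕1 = 1
Overall=1, syndrome position=6 → single-bit error at position 6.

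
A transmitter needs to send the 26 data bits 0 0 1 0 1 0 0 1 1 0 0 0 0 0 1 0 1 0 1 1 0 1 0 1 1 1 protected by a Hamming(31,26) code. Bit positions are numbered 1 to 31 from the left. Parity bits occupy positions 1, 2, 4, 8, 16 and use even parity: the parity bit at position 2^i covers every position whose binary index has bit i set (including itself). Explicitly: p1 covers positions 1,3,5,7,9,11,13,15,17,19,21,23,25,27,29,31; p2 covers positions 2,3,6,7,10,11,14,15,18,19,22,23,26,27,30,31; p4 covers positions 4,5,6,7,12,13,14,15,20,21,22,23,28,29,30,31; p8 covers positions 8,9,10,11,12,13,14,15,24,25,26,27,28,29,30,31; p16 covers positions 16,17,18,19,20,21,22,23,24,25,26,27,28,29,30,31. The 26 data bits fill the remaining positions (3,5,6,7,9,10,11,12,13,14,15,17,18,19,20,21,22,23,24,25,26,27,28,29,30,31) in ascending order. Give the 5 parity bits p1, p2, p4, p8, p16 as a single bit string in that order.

Place data bits at non-power-of-two positions: b3=0, b5=0, b6=1, b7=0, b9=1, b10=0, b11=0, b12=1, b13=1, b14=0, b15=0, b17=0, b18=0, b19=0, b20=1, b21=0, b22=1, b23=0, b24=1, b25=1, b26=0, b27=1, b28=0, b29=1, b30=1, b31=1.
p1 = XOR of data positions {3,5,7,9,11,13,15,17,19,21,23,25,27,29,31} = 0⊕0⊕0⊕1⊕0⊕1⊕0⊕0⊕0⊕0⊕0⊕1⊕1⊕1⊕1 = 0
p2 = XOR of data positions {3,6,7,10,11,14,15,18,19,22,23,26,27,30,31} = 0⊕1⊕0⊕0⊕0⊕0⊕0⊕0⊕0⊕1⊕0⊕0⊕1⊕1⊕1 = 1
p4 = XOR of data positions {5,6,7,12,13,14,15,20,21,22,23,28,29,30,31} = 0⊕1⊕0⊕1⊕1⊕0⊕0⊕1⊕0⊕1⊕0⊕0⊕1⊕1⊕1 = 0
p8 = XOR of data positions {9,10,11,12,13,14,15,24,25,26,27,28,29,30,31} = 1⊕0⊕0⊕1⊕1⊕0⊕0⊕1⊕1⊕0⊕1⊕0⊕1⊕1⊕1 = 1
p16 = XOR of data positions {17,18,19,20,21,22,23,24,25,26,27,28,29,30,31} = 0⊕0⊕0⊕1⊕0⊕1⊕0⊕1⊕1⊕0⊕1⊕0⊕1⊕1⊕1 = 0
Parity bits p1,p2,p4,p8,p16 = 01010

01010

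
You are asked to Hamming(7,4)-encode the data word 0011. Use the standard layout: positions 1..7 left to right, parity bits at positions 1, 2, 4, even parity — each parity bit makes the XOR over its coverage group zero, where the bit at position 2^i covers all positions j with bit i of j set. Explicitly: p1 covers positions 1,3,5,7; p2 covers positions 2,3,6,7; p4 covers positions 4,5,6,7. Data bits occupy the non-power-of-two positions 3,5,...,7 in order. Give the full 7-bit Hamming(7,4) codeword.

1000011

Place data bits at non-power-of-two positions: b3=0, b5=0, b6=1, b7=1.
p1 = XOR of data positions {3,5,7} = 0⊕0⊕1 = 1
p2 = XOR of data positions {3,6,7} = 0⊕1⊕1 = 0
p4 = XOR of data positions {5,6,7} = 0⊕1⊕1 = 0
Codeword b1..b7 = 1000011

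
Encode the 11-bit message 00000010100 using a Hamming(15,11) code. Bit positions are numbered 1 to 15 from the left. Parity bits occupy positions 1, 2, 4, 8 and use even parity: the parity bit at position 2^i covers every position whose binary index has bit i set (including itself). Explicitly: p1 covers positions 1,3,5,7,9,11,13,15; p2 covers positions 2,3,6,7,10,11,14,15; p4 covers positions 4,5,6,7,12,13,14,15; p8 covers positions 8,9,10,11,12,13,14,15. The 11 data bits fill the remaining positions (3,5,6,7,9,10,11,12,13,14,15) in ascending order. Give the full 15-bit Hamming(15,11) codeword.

Place data bits at non-power-of-two positions: b3=0, b5=0, b6=0, b7=0, b9=0, b10=0, b11=1, b12=0, b13=1, b14=0, b15=0.
p1 = XOR of data positions {3,5,7,9,11,13,15} = 0⊕0⊕0⊕0⊕1⊕1⊕0 = 0
p2 = XOR of data positions {3,6,7,10,11,14,15} = 0⊕0⊕0⊕0⊕1⊕0⊕0 = 1
p4 = XOR of data positions {5,6,7,12,13,14,15} = 0⊕0⊕0⊕0⊕1⊕0⊕0 = 1
p8 = XOR of data positions {9,10,11,12,13,14,15} = 0⊕0⊕1⊕0⊕1⊕0⊕0 = 0
Codeword b1..b15 = 010100000010100

010100000010100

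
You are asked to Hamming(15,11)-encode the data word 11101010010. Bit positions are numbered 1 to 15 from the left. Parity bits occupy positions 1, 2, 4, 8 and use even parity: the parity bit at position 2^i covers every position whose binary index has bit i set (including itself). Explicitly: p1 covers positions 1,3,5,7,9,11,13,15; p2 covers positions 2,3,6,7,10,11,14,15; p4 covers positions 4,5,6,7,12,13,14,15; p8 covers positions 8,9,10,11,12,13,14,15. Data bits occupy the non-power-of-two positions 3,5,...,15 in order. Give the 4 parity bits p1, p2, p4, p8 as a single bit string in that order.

0011

Place data bits at non-power-of-two positions: b3=1, b5=1, b6=1, b7=0, b9=1, b10=0, b11=1, b12=0, b13=0, b14=1, b15=0.
p1 = XOR of data positions {3,5,7,9,11,13,15} = 1⊕1⊕0⊕1⊕1⊕0⊕0 = 0
p2 = XOR of data positions {3,6,7,10,11,14,15} = 1⊕1⊕0⊕0⊕1⊕1⊕0 = 0
p4 = XOR of data positions {5,6,7,12,13,14,15} = 1⊕1⊕0⊕0⊕0⊕1⊕0 = 1
p8 = XOR of data positions {9,10,11,12,13,14,15} = 1⊕0⊕1⊕0⊕0⊕1⊕0 = 1
Parity bits p1,p2,p4,p8 = 0011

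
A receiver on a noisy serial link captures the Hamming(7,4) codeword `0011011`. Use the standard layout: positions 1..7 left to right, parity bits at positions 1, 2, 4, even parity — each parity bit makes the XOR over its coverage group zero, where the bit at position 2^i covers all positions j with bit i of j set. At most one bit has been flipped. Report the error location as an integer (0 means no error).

6

s1: b1⊕b3⊕b5⊕b7 = 0⊕1⊕0⊕1 = 0
s2: b2⊕b3⊕b6⊕b7 = 0⊕1⊕1⊕1 = 1
s4: b4⊕b5⊕b6⊕b7 = 1⊕0⊕1⊕1 = 1
Syndrome (s4...s1) = 110 → position 6.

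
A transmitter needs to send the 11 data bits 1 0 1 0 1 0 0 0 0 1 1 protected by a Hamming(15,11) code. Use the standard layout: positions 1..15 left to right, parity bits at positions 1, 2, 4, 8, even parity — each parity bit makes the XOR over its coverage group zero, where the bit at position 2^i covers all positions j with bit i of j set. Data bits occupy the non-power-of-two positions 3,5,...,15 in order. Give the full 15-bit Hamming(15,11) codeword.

101101011000011

Place data bits at non-power-of-two positions: b3=1, b5=0, b6=1, b7=0, b9=1, b10=0, b11=0, b12=0, b13=0, b14=1, b15=1.
p1 = XOR of data positions {3,5,7,9,11,13,15} = 1⊕0⊕0⊕1⊕0⊕0⊕1 = 1
p2 = XOR of data positions {3,6,7,10,11,14,15} = 1⊕1⊕0⊕0⊕0⊕1⊕1 = 0
p4 = XOR of data positions {5,6,7,12,13,14,15} = 0⊕1⊕0⊕0⊕0⊕1⊕1 = 1
p8 = XOR of data positions {9,10,11,12,13,14,15} = 1⊕0⊕0⊕0⊕0⊕1⊕1 = 1
Codeword b1..b15 = 101101011000011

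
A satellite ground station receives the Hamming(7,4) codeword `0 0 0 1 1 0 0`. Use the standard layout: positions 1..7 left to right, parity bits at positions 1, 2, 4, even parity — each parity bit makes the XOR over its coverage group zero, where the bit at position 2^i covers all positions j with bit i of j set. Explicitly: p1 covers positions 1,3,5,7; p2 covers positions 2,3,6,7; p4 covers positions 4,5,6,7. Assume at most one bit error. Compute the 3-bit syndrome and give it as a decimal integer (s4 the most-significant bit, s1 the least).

1

s1: b1⊕b3⊕b5⊕b7 = 0⊕0⊕1⊕0 = 1
s2: b2⊕b3⊕b6⊕b7 = 0⊕0⊕0⊕0 = 0
s4: b4⊕b5⊕b6⊕b7 = 1⊕1⊕0⊕0 = 0
Syndrome (s4...s1) = 001 → position 1.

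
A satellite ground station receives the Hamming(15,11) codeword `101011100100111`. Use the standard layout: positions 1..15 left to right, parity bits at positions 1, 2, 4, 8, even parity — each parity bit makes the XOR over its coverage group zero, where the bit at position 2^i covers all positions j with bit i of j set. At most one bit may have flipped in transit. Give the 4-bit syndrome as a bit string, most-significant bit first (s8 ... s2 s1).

s1: b1⊕b3⊕b5⊕b7⊕b9⊕b11⊕b13⊕b15 = 1⊕1⊕1⊕1⊕0⊕0⊕1⊕1 = 0
s2: b2⊕b3⊕b6⊕b7⊕b10⊕b11⊕b14⊕b15 = 0⊕1⊕1⊕1⊕1⊕0⊕1⊕1 = 0
s4: b4⊕b5⊕b6⊕b7⊕b12⊕b13⊕b14⊕b15 = 0⊕1⊕1⊕1⊕0⊕1⊕1⊕1 = 0
s8: b8⊕b9⊕b10⊕b11⊕b12⊕b13⊕b14⊕b15 = 0⊕0⊕1⊕0⊕0⊕1⊕1⊕1 = 0
Syndrome (s8...s1) = 0000 → position 0 (no error).

0000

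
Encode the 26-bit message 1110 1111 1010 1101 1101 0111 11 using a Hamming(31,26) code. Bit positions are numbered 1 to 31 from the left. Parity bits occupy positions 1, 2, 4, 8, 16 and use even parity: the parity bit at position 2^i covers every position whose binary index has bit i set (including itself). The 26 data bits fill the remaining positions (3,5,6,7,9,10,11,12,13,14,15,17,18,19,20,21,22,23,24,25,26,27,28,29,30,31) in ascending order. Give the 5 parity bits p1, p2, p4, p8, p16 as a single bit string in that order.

10001

Place data bits at non-power-of-two positions: b3=1, b5=1, b6=1, b7=0, b9=1, b10=1, b11=1, b12=1, b13=1, b14=0, b15=1, b17=0, b18=1, b19=1, b20=0, b21=1, b22=1, b23=1, b24=0, b25=1, b26=0, b27=1, b28=1, b29=1, b30=1, b31=1.
p1 = XOR of data positions {3,5,7,9,11,13,15,17,19,21,23,25,27,29,31} = 1⊕1⊕0⊕1⊕1⊕1⊕1⊕0⊕1⊕1⊕1⊕1⊕1⊕1⊕1 = 1
p2 = XOR of data positions {3,6,7,10,11,14,15,18,19,22,23,26,27,30,31} = 1⊕1⊕0⊕1⊕1⊕0⊕1⊕1⊕1⊕1⊕1⊕0⊕1⊕1⊕1 = 0
p4 = XOR of data positions {5,6,7,12,13,14,15,20,21,22,23,28,29,30,31} = 1⊕1⊕0⊕1⊕1⊕0⊕1⊕0⊕1⊕1⊕1⊕1⊕1⊕1⊕1 = 0
p8 = XOR of data positions {9,10,11,12,13,14,15,24,25,26,27,28,29,30,31} = 1⊕1⊕1⊕1⊕1⊕0⊕1⊕0⊕1⊕0⊕1⊕1⊕1⊕1⊕1 = 0
p16 = XOR of data positions {17,18,19,20,21,22,23,24,25,26,27,28,29,30,31} = 0⊕1⊕1⊕0⊕1⊕1⊕1⊕0⊕1⊕0⊕1⊕1⊕1⊕1⊕1 = 1
Parity bits p1,p2,p4,p8,p16 = 10001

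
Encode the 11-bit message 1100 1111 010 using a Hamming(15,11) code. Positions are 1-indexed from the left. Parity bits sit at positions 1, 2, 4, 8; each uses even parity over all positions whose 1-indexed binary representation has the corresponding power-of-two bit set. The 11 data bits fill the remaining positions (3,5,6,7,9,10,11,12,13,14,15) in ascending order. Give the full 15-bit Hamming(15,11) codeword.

Place data bits at non-power-of-two positions: b3=1, b5=1, b6=0, b7=0, b9=1, b10=1, b11=1, b12=1, b13=0, b14=1, b15=0.
p1 = XOR of data positions {3,5,7,9,11,13,15} = 1⊕1⊕0⊕1⊕1⊕0⊕0 = 0
p2 = XOR of data positions {3,6,7,10,11,14,15} = 1⊕0⊕0⊕1⊕1⊕1⊕0 = 0
p4 = XOR of data positions {5,6,7,12,13,14,15} = 1⊕0⊕0⊕1⊕0⊕1⊕0 = 1
p8 = XOR of data positions {9,10,11,12,13,14,15} = 1⊕1⊕1⊕1⊕0⊕1⊕0 = 1
Codeword b1..b15 = 001110011111010

001110011111010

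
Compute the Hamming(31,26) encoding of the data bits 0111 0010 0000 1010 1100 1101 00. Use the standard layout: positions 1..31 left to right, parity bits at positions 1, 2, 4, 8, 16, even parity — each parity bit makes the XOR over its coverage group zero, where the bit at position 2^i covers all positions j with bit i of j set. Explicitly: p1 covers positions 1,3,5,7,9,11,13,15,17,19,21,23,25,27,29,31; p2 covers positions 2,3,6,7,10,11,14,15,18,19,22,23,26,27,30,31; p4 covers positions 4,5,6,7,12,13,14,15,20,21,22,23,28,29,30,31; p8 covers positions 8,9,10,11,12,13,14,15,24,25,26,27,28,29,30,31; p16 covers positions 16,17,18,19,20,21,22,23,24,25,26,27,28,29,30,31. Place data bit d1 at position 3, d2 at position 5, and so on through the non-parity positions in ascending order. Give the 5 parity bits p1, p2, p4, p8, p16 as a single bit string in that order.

Place data bits at non-power-of-two positions: b3=0, b5=1, b6=1, b7=1, b9=0, b10=0, b11=1, b12=0, b13=0, b14=0, b15=0, b17=0, b18=1, b19=0, b20=1, b21=0, b22=1, b23=1, b24=0, b25=0, b26=1, b27=1, b28=0, b29=1, b30=0, b31=0.
p1 = XOR of data positions {3,5,7,9,11,13,15,17,19,21,23,25,27,29,31} = 0⊕1⊕1⊕0⊕1⊕0⊕0⊕0⊕0⊕0⊕1⊕0⊕1⊕1⊕0 = 0
p2 = XOR of data positions {3,6,7,10,11,14,15,18,19,22,23,26,27,30,31} = 0⊕1⊕1⊕0⊕1⊕0⊕0⊕1⊕0⊕1⊕1⊕1⊕1⊕0⊕0 = 0
p4 = XOR of data positions {5,6,7,12,13,14,15,20,21,22,23,28,29,30,31} = 1⊕1⊕1⊕0⊕0⊕0⊕0⊕1⊕0⊕1⊕1⊕0⊕1⊕0⊕0 = 1
p8 = XOR of data positions {9,10,11,12,13,14,15,24,25,26,27,28,29,30,31} = 0⊕0⊕1⊕0⊕0⊕0⊕0⊕0⊕0⊕1⊕1⊕0⊕1⊕0⊕0 = 0
p16 = XOR of data positions {17,18,19,20,21,22,23,24,25,26,27,28,29,30,31} = 0⊕1⊕0⊕1⊕0⊕1⊕1⊕0⊕0⊕1⊕1⊕0⊕1⊕0⊕0 = 1
Parity bits p1,p2,p4,p8,p16 = 00101

00101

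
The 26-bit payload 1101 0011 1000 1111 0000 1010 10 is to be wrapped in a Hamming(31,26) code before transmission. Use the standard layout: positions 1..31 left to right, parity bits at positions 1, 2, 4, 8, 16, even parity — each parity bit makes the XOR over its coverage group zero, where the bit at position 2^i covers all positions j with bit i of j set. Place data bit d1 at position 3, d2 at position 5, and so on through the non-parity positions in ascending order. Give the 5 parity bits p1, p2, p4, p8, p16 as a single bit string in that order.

Place data bits at non-power-of-two positions: b3=1, b5=1, b6=0, b7=1, b9=0, b10=0, b11=1, b12=1, b13=1, b14=0, b15=0, b17=0, b18=1, b19=1, b20=1, b21=1, b22=0, b23=0, b24=0, b25=0, b26=1, b27=0, b28=1, b29=0, b30=1, b31=0.
p1 = XOR of data positions {3,5,7,9,11,13,15,17,19,21,23,25,27,29,31} = 1⊕1⊕1⊕0⊕1⊕1⊕0⊕0⊕1⊕1⊕0⊕0⊕0⊕0⊕0 = 1
p2 = XOR of data positions {3,6,7,10,11,14,15,18,19,22,23,26,27,30,31} = 1⊕0⊕1⊕0⊕1⊕0⊕0⊕1⊕1⊕0⊕0⊕1⊕0⊕1⊕0 = 1
p4 = XOR of data positions {5,6,7,12,13,14,15,20,21,22,23,28,29,30,31} = 1⊕0⊕1⊕1⊕1⊕0⊕0⊕1⊕1⊕0⊕0⊕1⊕0⊕1⊕0 = 0
p8 = XOR of data positions {9,10,11,12,13,14,15,24,25,26,27,28,29,30,31} = 0⊕0⊕1⊕1⊕1⊕0⊕0⊕0⊕0⊕1⊕0⊕1⊕0⊕1⊕0 = 0
p16 = XOR of data positions {17,18,19,20,21,22,23,24,25,26,27,28,29,30,31} = 0⊕1⊕1⊕1⊕1⊕0⊕0⊕0⊕0⊕1⊕0⊕1⊕0⊕1⊕0 = 1
Parity bits p1,p2,p4,p8,p16 = 11001

11001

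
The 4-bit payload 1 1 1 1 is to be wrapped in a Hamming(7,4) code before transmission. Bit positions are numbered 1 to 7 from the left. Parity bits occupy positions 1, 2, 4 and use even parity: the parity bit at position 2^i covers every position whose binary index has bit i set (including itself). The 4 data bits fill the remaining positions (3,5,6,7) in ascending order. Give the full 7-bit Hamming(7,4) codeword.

1111111

Place data bits at non-power-of-two positions: b3=1, b5=1, b6=1, b7=1.
p1 = XOR of data positions {3,5,7} = 1⊕1⊕1 = 1
p2 = XOR of data positions {3,6,7} = 1⊕1⊕1 = 1
p4 = XOR of data positions {5,6,7} = 1⊕1⊕1 = 1
Codeword b1..b7 = 1111111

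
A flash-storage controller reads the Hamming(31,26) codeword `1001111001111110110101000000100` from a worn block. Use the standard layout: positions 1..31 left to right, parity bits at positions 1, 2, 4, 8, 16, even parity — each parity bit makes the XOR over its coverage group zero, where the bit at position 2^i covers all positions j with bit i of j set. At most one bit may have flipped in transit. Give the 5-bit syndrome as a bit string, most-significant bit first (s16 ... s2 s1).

s1: b1⊕b3⊕b5⊕b7⊕b9⊕b11⊕b13⊕b15⊕b17⊕b19⊕b21⊕b23⊕b25⊕b27⊕b29⊕b31 = 1⊕0⊕1⊕1⊕0⊕1⊕1⊕1⊕1⊕0⊕0⊕0⊕0⊕0⊕1⊕0 = 0
s2: b2⊕b3⊕b6⊕b7⊕b10⊕b11⊕b14⊕b15⊕b18⊕b19⊕b22⊕b23⊕b26⊕b27⊕b30⊕b31 = 0⊕0⊕1⊕1⊕1⊕1⊕1⊕1⊕1⊕0⊕1⊕0⊕0⊕0⊕0⊕0 = 0
s4: b4⊕b5⊕b6⊕b7⊕b12⊕b13⊕b14⊕b15⊕b20⊕b21⊕b22⊕b23⊕b28⊕b29⊕b30⊕b31 = 1⊕1⊕1⊕1⊕1⊕1⊕1⊕1⊕1⊕0⊕1⊕0⊕0⊕1⊕0⊕0 = 1
s8: b8⊕b9⊕b10⊕b11⊕b12⊕b13⊕b14⊕b15⊕b24⊕b25⊕b26⊕b27⊕b28⊕b29⊕b30⊕b31 = 0⊕0⊕1⊕1⊕1⊕1⊕1⊕1⊕0⊕0⊕0⊕0⊕0⊕1⊕0⊕0 = 1
s16: b16⊕b17⊕b18⊕b19⊕b20⊕b21⊕b22⊕b23⊕b24⊕b25⊕b26⊕b27⊕b28⊕b29⊕b30⊕b31 = 0⊕1⊕1⊕0⊕1⊕0⊕1⊕0⊕0⊕0⊕0⊕0⊕0⊕1⊕0⊕0 = 1
Syndrome (s16...s1) = 11100 → position 28.

11100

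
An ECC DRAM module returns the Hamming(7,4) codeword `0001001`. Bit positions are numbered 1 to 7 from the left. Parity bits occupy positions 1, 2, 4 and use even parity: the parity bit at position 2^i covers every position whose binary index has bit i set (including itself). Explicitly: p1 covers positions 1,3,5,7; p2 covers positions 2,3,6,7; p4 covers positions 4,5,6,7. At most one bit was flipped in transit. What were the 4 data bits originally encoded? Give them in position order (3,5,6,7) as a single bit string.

1001

s1: b1⊕b3⊕b5⊕b7 = 0⊕0⊕0⊕1 = 1
s2: b2⊕b3⊕b6⊕b7 = 0⊕0⊕0⊕1 = 1
s4: b4⊕b5⊕b6⊕b7 = 1⊕0⊕0⊕1 = 0
Syndrome (s4...s1) = 011 → position 3.
Flip bit 3: corrected codeword = 0011001
Data bits at positions 3,5,6,7: 1001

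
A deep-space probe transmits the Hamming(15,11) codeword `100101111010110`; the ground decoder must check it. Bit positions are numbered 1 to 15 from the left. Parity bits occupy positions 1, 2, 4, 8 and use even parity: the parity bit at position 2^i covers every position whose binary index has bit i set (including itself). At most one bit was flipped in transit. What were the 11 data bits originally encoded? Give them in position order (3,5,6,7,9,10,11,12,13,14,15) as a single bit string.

00111010010

s1: b1⊕b3⊕b5⊕b7⊕b9⊕b11⊕b13⊕b15 = 1⊕0⊕0⊕1⊕1⊕1⊕1⊕0 = 1
s2: b2⊕b3⊕b6⊕b7⊕b10⊕b11⊕b14⊕b15 = 0⊕0⊕1⊕1⊕0⊕1⊕1⊕0 = 0
s4: b4⊕b5⊕b6⊕b7⊕b12⊕b13⊕b14⊕b15 = 1⊕0⊕1⊕1⊕0⊕1⊕1⊕0 = 1
s8: b8⊕b9⊕b10⊕b11⊕b12⊕b13⊕b14⊕b15 = 1⊕1⊕0⊕1⊕0⊕1⊕1⊕0 = 1
Syndrome (s8...s1) = 1101 → position 13.
Flip bit 13: corrected codeword = 100101111010010
Data bits at positions 3,5,6,7,9,10,11,12,13,14,15: 00111010010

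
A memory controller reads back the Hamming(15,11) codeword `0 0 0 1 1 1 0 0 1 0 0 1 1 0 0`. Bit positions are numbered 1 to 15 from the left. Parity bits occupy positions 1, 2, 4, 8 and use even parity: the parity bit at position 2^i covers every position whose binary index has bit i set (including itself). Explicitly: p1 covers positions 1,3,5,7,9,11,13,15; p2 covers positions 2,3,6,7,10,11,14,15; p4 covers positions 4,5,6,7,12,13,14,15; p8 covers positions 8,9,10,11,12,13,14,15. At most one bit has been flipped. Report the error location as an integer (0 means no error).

15

s1: b1⊕b3⊕b5⊕b7⊕b9⊕b11⊕b13⊕b15 = 0⊕0⊕1⊕0⊕1⊕0⊕1⊕0 = 1
s2: b2⊕b3⊕b6⊕b7⊕b10⊕b11⊕b14⊕b15 = 0⊕0⊕1⊕0⊕0⊕0⊕0⊕0 = 1
s4: b4⊕b5⊕b6⊕b7⊕b12⊕b13⊕b14⊕b15 = 1⊕1⊕1⊕0⊕1⊕1⊕0⊕0 = 1
s8: b8⊕b9⊕b10⊕b11⊕b12⊕b13⊕b14⊕b15 = 0⊕1⊕0⊕0⊕1⊕1⊕0⊕0 = 1
Syndrome (s8...s1) = 1111 → position 15.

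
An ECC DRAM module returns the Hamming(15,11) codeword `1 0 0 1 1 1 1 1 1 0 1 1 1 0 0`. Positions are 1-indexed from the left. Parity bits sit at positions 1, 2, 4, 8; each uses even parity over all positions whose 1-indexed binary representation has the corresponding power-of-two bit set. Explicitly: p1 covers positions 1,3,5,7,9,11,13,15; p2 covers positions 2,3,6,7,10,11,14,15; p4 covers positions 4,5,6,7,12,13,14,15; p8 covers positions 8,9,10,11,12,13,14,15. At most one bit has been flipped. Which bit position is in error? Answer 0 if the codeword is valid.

s1: b1⊕b3⊕b5⊕b7⊕b9⊕b11⊕b13⊕b15 = 1⊕0⊕1⊕1⊕1⊕1⊕1⊕0 = 0
s2: b2⊕b3⊕b6⊕b7⊕b10⊕b11⊕b14⊕b15 = 0⊕0⊕1⊕1⊕0⊕1⊕0⊕0 = 1
s4: b4⊕b5⊕b6⊕b7⊕b12⊕b13⊕b14⊕b15 = 1⊕1⊕1⊕1⊕1⊕1⊕0⊕0 = 0
s8: b8⊕b9⊕b10⊕b11⊕b12⊕b13⊕b14⊕b15 = 1⊕1⊕0⊕1⊕1⊕1⊕0⊕0 = 1
Syndrome (s8...s1) = 1010 → position 10.

10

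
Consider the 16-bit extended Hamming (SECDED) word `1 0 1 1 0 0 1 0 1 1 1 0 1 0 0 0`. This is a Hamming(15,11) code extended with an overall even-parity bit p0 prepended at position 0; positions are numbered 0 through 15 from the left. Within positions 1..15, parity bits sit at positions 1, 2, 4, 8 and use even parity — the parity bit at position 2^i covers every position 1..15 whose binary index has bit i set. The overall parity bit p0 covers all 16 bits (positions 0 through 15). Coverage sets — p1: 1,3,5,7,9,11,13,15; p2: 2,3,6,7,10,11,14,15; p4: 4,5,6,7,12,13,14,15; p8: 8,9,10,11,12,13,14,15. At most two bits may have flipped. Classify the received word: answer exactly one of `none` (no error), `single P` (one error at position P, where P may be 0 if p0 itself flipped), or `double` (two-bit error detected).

none

s1: b1⊕b3⊕b5⊕b7⊕b9⊕b11⊕b13⊕b15 = 0⊕1⊕0⊕0⊕1⊕0⊕0⊕0 = 0
s2: b2⊕b3⊕b6⊕b7⊕b10⊕b11⊕b14⊕b15 = 1⊕1⊕1⊕0⊕1⊕0⊕0⊕0 = 0
s4: b4⊕b5⊕b6⊕b7⊕b12⊕b13⊕b14⊕b15 = 0⊕0⊕1⊕0⊕1⊕0⊕0⊕0 = 0
s8: b8⊕b9⊕b10⊕b11⊕b12⊕b13⊕b14⊕b15 = 1⊕1⊕1⊕0⊕1⊕0⊕0⊕0 = 0
Syndrome (s8...s1) = 0000 → position 0 (no error).
Overall parity (XOR of all 16 bits, including p0): 1⊕0⊕1⊕1⊕0⊕0⊕1⊕0⊕1⊕1⊕1⊕0⊕1⊕0⊕0⊕0 = 0
Overall=0, syndrome position=0 → no error.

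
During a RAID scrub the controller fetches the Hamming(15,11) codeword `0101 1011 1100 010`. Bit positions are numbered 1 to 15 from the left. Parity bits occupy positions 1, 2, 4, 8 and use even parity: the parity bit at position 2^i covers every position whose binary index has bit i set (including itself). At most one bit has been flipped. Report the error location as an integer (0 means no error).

s1: b1⊕b3⊕b5⊕b7⊕b9⊕b11⊕b13⊕b15 = 0⊕0⊕1⊕1⊕1⊕0⊕0⊕0 = 1
s2: b2⊕b3⊕b6⊕b7⊕b10⊕b11⊕b14⊕b15 = 1⊕0⊕0⊕1⊕1⊕0⊕1⊕0 = 0
s4: b4⊕b5⊕b6⊕b7⊕b12⊕b13⊕b14⊕b15 = 1⊕1⊕0⊕1⊕0⊕0⊕1⊕0 = 0
s8: b8⊕b9⊕b10⊕b11⊕b12⊕b13⊕b14⊕b15 = 1⊕1⊕1⊕0⊕0⊕0⊕1⊕0 = 0
Syndrome (s8...s1) = 0001 → position 1.

1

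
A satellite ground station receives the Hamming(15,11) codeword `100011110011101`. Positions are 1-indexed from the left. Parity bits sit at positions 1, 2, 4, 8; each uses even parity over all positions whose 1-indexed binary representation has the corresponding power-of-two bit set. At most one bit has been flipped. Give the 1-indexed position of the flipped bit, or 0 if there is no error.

s1: b1⊕b3⊕b5⊕b7⊕b9⊕b11⊕b13⊕b15 = 1⊕0⊕1⊕1⊕0⊕1⊕1⊕1 = 0
s2: b2⊕b3⊕b6⊕b7⊕b10⊕b11⊕b14⊕b15 = 0⊕0⊕1⊕1⊕0⊕1⊕0⊕1 = 0
s4: b4⊕b5⊕b6⊕b7⊕b12⊕b13⊕b14⊕b15 = 0⊕1⊕1⊕1⊕1⊕1⊕0⊕1 = 0
s8: b8⊕b9⊕b10⊕b11⊕b12⊕b13⊕b14⊕b15 = 1⊕0⊕0⊕1⊕1⊕1⊕0⊕1 = 1
Syndrome (s8...s1) = 1000 → position 8.

8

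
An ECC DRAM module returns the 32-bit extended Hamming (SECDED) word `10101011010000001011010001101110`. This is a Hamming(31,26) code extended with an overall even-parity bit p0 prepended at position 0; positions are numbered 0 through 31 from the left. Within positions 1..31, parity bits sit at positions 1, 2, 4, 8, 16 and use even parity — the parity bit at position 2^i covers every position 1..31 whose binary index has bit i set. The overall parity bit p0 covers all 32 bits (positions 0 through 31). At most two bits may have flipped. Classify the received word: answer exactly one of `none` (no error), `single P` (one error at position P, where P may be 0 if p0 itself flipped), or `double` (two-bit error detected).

single 22

s1: b1⊕b3⊕b5⊕b7⊕b9⊕b11⊕b13⊕b15⊕b17⊕b19⊕b21⊕b23⊕b25⊕b27⊕b29⊕b31 = 0⊕0⊕0⊕1⊕1⊕0⊕0⊕0⊕0⊕1⊕1⊕0⊕1⊕0⊕1⊕0 = 0
s2: b2⊕b3⊕b6⊕b7⊕b10⊕b11⊕b14⊕b15⊕b18⊕b19⊕b22⊕b23⊕b26⊕b27⊕b30⊕b31 = 1⊕0⊕1⊕1⊕0⊕0⊕0⊕0⊕1⊕1⊕0⊕0⊕1⊕0⊕1⊕0 = 1
s4: b4⊕b5⊕b6⊕b7⊕b12⊕b13⊕b14⊕b15⊕b20⊕b21⊕b22⊕b23⊕b28⊕b29⊕b30⊕b31 = 1⊕0⊕1⊕1⊕0⊕0⊕0⊕0⊕0⊕1⊕0⊕0⊕1⊕1⊕1⊕0 = 1
s8: b8⊕b9⊕b10⊕b11⊕b12⊕b13⊕b14⊕b15⊕b24⊕b25⊕b26⊕b27⊕b28⊕b29⊕b30⊕b31 = 0⊕1⊕0⊕0⊕0⊕0⊕0⊕0⊕0⊕1⊕1⊕0⊕1⊕1⊕1⊕0 = 0
s16: b16⊕b17⊕b18⊕b19⊕b20⊕b21⊕b22⊕b23⊕b24⊕b25⊕b26⊕b27⊕b28⊕b29⊕b30⊕b31 = 1⊕0⊕1⊕1⊕0⊕1⊕0⊕0⊕0⊕1⊕1⊕0⊕1⊕1⊕1⊕0 = 1
Syndrome (s16...s1) = 10110 → position 22.
Overall parity (XOR of all 32 bits, including p0): 1⊕0⊕1⊕0⊕1⊕0⊕1⊕1⊕0⊕1⊕0⊕0⊕0⊕0⊕0⊕0⊕1⊕0⊕1⊕1⊕0⊕1⊕0⊕0⊕0⊕1⊕1⊕0⊕1⊕1⊕1⊕0 = 1
Overall=1, syndrome position=22 → single-bit error at position 22.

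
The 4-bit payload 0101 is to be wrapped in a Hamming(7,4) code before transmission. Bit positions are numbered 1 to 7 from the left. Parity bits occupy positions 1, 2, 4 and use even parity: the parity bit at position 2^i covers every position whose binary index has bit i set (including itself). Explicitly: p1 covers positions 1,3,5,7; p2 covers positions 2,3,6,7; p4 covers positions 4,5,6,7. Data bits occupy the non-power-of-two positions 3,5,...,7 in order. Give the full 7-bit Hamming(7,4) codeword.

0100101

Place data bits at non-power-of-two positions: b3=0, b5=1, b6=0, b7=1.
p1 = XOR of data positions {3,5,7} = 0⊕1⊕1 = 0
p2 = XOR of data positions {3,6,7} = 0⊕0⊕1 = 1
p4 = XOR of data positions {5,6,7} = 1⊕0⊕1 = 0
Codeword b1..b7 = 0100101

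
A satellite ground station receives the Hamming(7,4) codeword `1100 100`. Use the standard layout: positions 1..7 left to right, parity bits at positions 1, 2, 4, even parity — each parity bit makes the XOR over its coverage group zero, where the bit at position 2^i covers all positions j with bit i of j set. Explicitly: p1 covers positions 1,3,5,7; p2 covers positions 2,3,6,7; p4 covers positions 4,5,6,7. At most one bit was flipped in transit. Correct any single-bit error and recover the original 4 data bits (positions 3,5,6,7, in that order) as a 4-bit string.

0110

s1: b1⊕b3⊕b5⊕b7 = 1⊕0⊕1⊕0 = 0
s2: b2⊕b3⊕b6⊕b7 = 1⊕0⊕0⊕0 = 1
s4: b4⊕b5⊕b6⊕b7 = 0⊕1⊕0⊕0 = 1
Syndrome (s4...s1) = 110 → position 6.
Flip bit 6: corrected codeword = 1100110
Data bits at positions 3,5,6,7: 0110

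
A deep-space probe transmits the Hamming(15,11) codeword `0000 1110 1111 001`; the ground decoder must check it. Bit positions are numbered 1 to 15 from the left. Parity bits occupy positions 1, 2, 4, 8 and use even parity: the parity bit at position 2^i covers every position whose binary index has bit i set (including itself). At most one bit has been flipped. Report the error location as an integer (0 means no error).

15

s1: b1⊕b3⊕b5⊕b7⊕b9⊕b11⊕b13⊕b15 = 0⊕0⊕1⊕1⊕1⊕1⊕0⊕1 = 1
s2: b2⊕b3⊕b6⊕b7⊕b10⊕b11⊕b14⊕b15 = 0⊕0⊕1⊕1⊕1⊕1⊕0⊕1 = 1
s4: b4⊕b5⊕b6⊕b7⊕b12⊕b13⊕b14⊕b15 = 0⊕1⊕1⊕1⊕1⊕0⊕0⊕1 = 1
s8: b8⊕b9⊕b10⊕b11⊕b12⊕b13⊕b14⊕b15 = 0⊕1⊕1⊕1⊕1⊕0⊕0⊕1 = 1
Syndrome (s8...s1) = 1111 → position 15.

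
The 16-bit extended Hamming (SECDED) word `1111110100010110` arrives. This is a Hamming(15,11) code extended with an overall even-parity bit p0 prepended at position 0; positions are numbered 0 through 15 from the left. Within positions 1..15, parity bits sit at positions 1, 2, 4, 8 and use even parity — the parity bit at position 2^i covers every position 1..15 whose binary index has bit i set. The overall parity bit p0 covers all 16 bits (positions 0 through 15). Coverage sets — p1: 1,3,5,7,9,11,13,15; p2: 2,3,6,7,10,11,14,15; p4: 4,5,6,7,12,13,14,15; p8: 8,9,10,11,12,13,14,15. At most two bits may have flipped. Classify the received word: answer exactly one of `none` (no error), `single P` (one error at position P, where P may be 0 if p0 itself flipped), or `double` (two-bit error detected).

s1: b1⊕b3⊕b5⊕b7⊕b9⊕b11⊕b13⊕b15 = 1⊕1⊕1⊕1⊕0⊕1⊕1⊕0 = 0
s2: b2⊕b3⊕b6⊕b7⊕b10⊕b11⊕b14⊕b15 = 1⊕1⊕0⊕1⊕0⊕1⊕1⊕0 = 1
s4: b4⊕b5⊕b6⊕b7⊕b12⊕b13⊕b14⊕b15 = 1⊕1⊕0⊕1⊕0⊕1⊕1⊕0 = 1
s8: b8⊕b9⊕b10⊕b11⊕b12⊕b13⊕b14⊕b15 = 0⊕0⊕0⊕1⊕0⊕1⊕1⊕0 = 1
Syndrome (s8...s1) = 1110 → position 14.
Overall parity (XOR of all 16 bits, including p0): 1⊕1⊕1⊕1⊕1⊕1⊕0⊕1⊕0⊕0⊕0⊕1⊕0⊕1⊕1⊕0 = 0
Overall=0, syndrome position=14 → double-bit error detected (uncorrectable).

double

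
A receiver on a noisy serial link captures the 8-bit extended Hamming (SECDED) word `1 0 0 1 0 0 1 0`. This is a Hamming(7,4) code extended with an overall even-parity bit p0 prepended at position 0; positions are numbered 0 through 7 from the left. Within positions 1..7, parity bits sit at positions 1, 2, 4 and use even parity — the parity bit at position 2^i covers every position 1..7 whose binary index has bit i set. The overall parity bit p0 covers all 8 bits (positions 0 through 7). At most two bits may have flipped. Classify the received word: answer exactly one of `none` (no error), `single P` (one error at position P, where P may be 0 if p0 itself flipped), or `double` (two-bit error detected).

s1: b1⊕b3⊕b5⊕b7 = 0⊕1⊕0⊕0 = 1
s2: b2⊕b3⊕b6⊕b7 = 0⊕1⊕1⊕0 = 0
s4: b4⊕b5⊕b6⊕b7 = 0⊕0⊕1⊕0 = 1
Syndrome (s4...s1) = 101 → position 5.
Overall parity (XOR of all 8 bits, including p0): 1⊕0⊕0⊕1⊕0⊕0⊕1⊕0 = 1
Overall=1, syndrome position=5 → single-bit error at position 5.

single 5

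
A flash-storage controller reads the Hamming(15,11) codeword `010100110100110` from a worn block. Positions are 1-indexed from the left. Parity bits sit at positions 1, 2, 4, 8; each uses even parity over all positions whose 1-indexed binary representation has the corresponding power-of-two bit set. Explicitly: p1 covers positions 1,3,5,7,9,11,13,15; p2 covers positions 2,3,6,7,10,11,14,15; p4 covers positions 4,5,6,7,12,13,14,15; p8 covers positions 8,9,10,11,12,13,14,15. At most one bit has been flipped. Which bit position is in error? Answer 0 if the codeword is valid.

s1: b1⊕b3⊕b5⊕b7⊕b9⊕b11⊕b13⊕b15 = 0⊕0⊕0⊕1⊕0⊕0⊕1⊕0 = 0
s2: b2⊕b3⊕b6⊕b7⊕b10⊕b11⊕b14⊕b15 = 1⊕0⊕0⊕1⊕1⊕0⊕1⊕0 = 0
s4: b4⊕b5⊕b6⊕b7⊕b12⊕b13⊕b14⊕b15 = 1⊕0⊕0⊕1⊕0⊕1⊕1⊕0 = 0
s8: b8⊕b9⊕b10⊕b11⊕b12⊕b13⊕b14⊕b15 = 1⊕0⊕1⊕0⊕0⊕1⊕1⊕0 = 0
Syndrome (s8...s1) = 0000 → position 0 (no error).

0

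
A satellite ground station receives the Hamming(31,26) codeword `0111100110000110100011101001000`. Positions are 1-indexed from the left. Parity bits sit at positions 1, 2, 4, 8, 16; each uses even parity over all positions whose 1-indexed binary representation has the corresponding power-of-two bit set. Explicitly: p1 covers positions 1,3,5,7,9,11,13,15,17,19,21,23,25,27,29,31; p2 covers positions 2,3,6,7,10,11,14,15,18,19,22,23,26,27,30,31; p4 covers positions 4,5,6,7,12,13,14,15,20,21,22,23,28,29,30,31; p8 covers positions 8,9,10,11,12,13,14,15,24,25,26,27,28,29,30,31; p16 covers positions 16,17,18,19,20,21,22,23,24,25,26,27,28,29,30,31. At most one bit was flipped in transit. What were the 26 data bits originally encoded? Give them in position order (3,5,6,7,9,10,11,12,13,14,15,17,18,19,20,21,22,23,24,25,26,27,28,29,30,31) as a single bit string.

s1: b1⊕b3⊕b5⊕b7⊕b9⊕b11⊕b13⊕b15⊕b17⊕b19⊕b21⊕b23⊕b25⊕b27⊕b29⊕b31 = 0⊕1⊕1⊕0⊕1⊕0⊕0⊕1⊕1⊕0⊕1⊕1⊕1⊕0⊕0⊕0 = 0
s2: b2⊕b3⊕b6⊕b7⊕b10⊕b11⊕b14⊕b15⊕b18⊕b19⊕b22⊕b23⊕b26⊕b27⊕b30⊕b31 = 1⊕1⊕0⊕0⊕0⊕0⊕1⊕1⊕0⊕0⊕1⊕1⊕0⊕0⊕0⊕0 = 0
s4: b4⊕b5⊕b6⊕b7⊕b12⊕b13⊕b14⊕b15⊕b20⊕b21⊕b22⊕b23⊕b28⊕b29⊕b30⊕b31 = 1⊕1⊕0⊕0⊕0⊕0⊕1⊕1⊕0⊕1⊕1⊕1⊕1⊕0⊕0⊕0 = 0
s8: b8⊕b9⊕b10⊕b11⊕b12⊕b13⊕b14⊕b15⊕b24⊕b25⊕b26⊕b27⊕b28⊕b29⊕b30⊕b31 = 1⊕1⊕0⊕0⊕0⊕0⊕1⊕1⊕0⊕1⊕0⊕0⊕1⊕0⊕0⊕0 = 0
s16: b16⊕b17⊕b18⊕b19⊕b20⊕b21⊕b22⊕b23⊕b24⊕b25⊕b26⊕b27⊕b28⊕b29⊕b30⊕b31 = 0⊕1⊕0⊕0⊕0⊕1⊕1⊕1⊕0⊕1⊕0⊕0⊕1⊕0⊕0⊕0 = 0
Syndrome (s16...s1) = 00000 → position 0 (no error).
No correction needed.
Data bits at positions 3,5,6,7,9,10,11,12,13,14,15,17,18,19,20,21,22,23,24,25,26,27,28,29,30,31: 11001000011100011101001000

11001000011100011101001000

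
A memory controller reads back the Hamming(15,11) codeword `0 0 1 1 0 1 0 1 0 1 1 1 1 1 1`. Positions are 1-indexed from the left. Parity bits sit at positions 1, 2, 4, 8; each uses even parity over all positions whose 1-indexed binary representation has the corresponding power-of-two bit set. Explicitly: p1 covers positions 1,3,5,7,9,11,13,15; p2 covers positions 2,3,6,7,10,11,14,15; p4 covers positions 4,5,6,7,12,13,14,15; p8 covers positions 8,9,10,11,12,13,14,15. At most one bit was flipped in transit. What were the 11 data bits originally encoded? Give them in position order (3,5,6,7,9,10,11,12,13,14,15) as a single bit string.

10100111111

s1: b1⊕b3⊕b5⊕b7⊕b9⊕b11⊕b13⊕b15 = 0⊕1⊕0⊕0⊕0⊕1⊕1⊕1 = 0
s2: b2⊕b3⊕b6⊕b7⊕b10⊕b11⊕b14⊕b15 = 0⊕1⊕1⊕0⊕1⊕1⊕1⊕1 = 0
s4: b4⊕b5⊕b6⊕b7⊕b12⊕b13⊕b14⊕b15 = 1⊕0⊕1⊕0⊕1⊕1⊕1⊕1 = 0
s8: b8⊕b9⊕b10⊕b11⊕b12⊕b13⊕b14⊕b15 = 1⊕0⊕1⊕1⊕1⊕1⊕1⊕1 = 1
Syndrome (s8...s1) = 1000 → position 8.
Flip bit 8: corrected codeword = 001101000111111
Data bits at positions 3,5,6,7,9,10,11,12,13,14,15: 10100111111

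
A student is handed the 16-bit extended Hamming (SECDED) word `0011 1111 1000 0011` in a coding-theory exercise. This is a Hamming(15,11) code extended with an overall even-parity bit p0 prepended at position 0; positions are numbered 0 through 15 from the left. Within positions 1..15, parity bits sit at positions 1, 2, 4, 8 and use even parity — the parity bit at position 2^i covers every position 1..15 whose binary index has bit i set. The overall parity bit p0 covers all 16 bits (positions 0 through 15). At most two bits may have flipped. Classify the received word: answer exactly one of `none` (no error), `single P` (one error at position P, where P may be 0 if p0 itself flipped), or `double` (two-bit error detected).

single 8

s1: b1⊕b3⊕b5⊕b7⊕b9⊕b11⊕b13⊕b15 = 0⊕1⊕1⊕1⊕0⊕0⊕0⊕1 = 0
s2: b2⊕b3⊕b6⊕b7⊕b10⊕b11⊕b14⊕b15 = 1⊕1⊕1⊕1⊕0⊕0⊕1⊕1 = 0
s4: b4⊕b5⊕b6⊕b7⊕b12⊕b13⊕b14⊕b15 = 1⊕1⊕1⊕1⊕0⊕0⊕1⊕1 = 0
s8: b8⊕b9⊕b10⊕b11⊕b12⊕b13⊕b14⊕b15 = 1⊕0⊕0⊕0⊕0⊕0⊕1⊕1 = 1
Syndrome (s8...s1) = 1000 → position 8.
Overall parity (XOR of all 16 bits, including p0): 0⊕0⊕1⊕1⊕1⊕1⊕1⊕1⊕1⊕0⊕0⊕0⊕0⊕0⊕1⊕1 = 1
Overall=1, syndrome position=8 → single-bit error at position 8.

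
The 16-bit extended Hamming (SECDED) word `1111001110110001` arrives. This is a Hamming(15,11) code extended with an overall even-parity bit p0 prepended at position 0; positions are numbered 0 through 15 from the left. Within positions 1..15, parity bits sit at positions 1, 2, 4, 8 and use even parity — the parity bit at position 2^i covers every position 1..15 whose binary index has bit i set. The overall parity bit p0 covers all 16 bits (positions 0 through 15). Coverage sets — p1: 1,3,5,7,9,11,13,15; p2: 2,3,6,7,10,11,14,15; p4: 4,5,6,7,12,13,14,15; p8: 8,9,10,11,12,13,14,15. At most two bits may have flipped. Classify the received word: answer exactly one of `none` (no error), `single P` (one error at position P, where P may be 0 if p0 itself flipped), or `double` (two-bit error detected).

double

s1: b1⊕b3⊕b5⊕b7⊕b9⊕b11⊕b13⊕b15 = 1⊕1⊕0⊕1⊕0⊕1⊕0⊕1 = 1
s2: b2⊕b3⊕b6⊕b7⊕b10⊕b11⊕b14⊕b15 = 1⊕1⊕1⊕1⊕1⊕1⊕0⊕1 = 1
s4: b4⊕b5⊕b6⊕b7⊕b12⊕b13⊕b14⊕b15 = 0⊕0⊕1⊕1⊕0⊕0⊕0⊕1 = 1
s8: b8⊕b9⊕b10⊕b11⊕b12⊕b13⊕b14⊕b15 = 1⊕0⊕1⊕1⊕0⊕0⊕0⊕1 = 0
Syndrome (s8...s1) = 0111 → position 7.
Overall parity (XOR of all 16 bits, including p0): 1⊕1⊕1⊕1⊕0⊕0⊕1⊕1⊕1⊕0⊕1⊕1⊕0⊕0⊕0⊕1 = 0
Overall=0, syndrome position=7 → double-bit error detected (uncorrectable).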